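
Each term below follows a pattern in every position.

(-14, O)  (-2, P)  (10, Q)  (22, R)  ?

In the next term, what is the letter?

For the letter, letters move forward 1 place in the alphabet: O, P, Q, R → S.

S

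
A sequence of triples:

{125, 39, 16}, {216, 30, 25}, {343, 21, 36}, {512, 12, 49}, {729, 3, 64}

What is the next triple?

{1000, -6, 81}

First value: 125, 216, 343, 512, 729 → 1000 (perfect cubes: 5³, 6³, 7³, …).
Second value — −9 each step: 39, 30, 21, 12, 3 → -6.
For the third value, perfect squares: 4², 5², 6², …: 16, 25, 36, 49, 64 → 81.
Combining the parts gives {1000, -6, 81}.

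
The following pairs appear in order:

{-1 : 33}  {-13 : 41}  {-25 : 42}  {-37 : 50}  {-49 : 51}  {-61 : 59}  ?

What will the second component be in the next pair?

60

First component goes -1, -13, -25, -37, -49, -61 → -73 (−12 each step).
For the second component, alternating steps +8, +1, +8, +1, …: 33, 41, 42, 50, 51, 59 → 60.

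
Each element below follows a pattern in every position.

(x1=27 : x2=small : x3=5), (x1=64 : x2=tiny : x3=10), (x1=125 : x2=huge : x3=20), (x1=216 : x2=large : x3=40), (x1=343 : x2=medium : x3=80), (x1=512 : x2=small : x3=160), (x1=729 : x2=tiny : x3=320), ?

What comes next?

X1 — perfect cubes: 3³, 4³, 5³, …: 27, 64, 125, 216, 343, 512, 729 → 1000.
X2 goes small, tiny, huge, large, medium, small, tiny → huge (repeats small → tiny → huge → large → medium).
X3: ×2 each step, so 5, 10, 20, 40, 80, 160, 320 → 640.
Combining the parts gives (x1=1000 : x2=huge : x3=640).

(x1=1000 : x2=huge : x3=640)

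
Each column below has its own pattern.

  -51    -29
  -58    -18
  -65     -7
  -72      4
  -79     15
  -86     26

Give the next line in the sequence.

-93  37

First component: -51, -58, -65, -72, -79, -86 → -93 (−7 each step).
Second component — +11 each step: -29, -18, -7, 4, 15, 26 → 37.
So the next line is -93  37.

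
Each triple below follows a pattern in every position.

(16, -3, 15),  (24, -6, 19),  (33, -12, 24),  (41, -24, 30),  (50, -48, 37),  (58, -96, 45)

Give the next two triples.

For the first part, alternating steps +8, +9, +8, +9, …: 16, 24, 33, 41, 50, 58 → 67 → 75.
Second part — ×2 each step: -3, -6, -12, -24, -48, -96 → -192 → -384.
Third part: differences are 4, 5, 6, … (increasing by 1 each time), so 15, 19, 24, 30, 37, 45 → 54 → 64.
So the next two triples are (67, -192, 54) and (75, -384, 64).

(67, -192, 54), (75, -384, 64)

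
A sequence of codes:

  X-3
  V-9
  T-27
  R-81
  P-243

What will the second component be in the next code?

729

Second component — ×3 each step: 3, 9, 27, 81, 243 → 729.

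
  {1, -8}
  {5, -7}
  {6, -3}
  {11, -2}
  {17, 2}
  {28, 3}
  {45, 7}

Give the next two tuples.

First component goes 1, 5, 6, 11, 17, 28, 45 → 73 → 118 (each term is the sum of the two before it).
Second component: -8, -7, -3, -2, 2, 3, 7 → 8 → 12 (alternating steps +1, +4, +1, +4, …).
Putting the parts together: {73, 8} and then {118, 12}.

{73, 8}, {118, 12}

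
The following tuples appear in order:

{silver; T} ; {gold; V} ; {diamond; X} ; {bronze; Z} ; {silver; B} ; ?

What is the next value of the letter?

Letter — letters move forward 2 places in the alphabet, wrapping Z→A: T, V, X, Z, B → D.

D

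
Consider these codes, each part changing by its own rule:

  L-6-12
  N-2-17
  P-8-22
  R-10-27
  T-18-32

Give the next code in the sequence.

Letter — letters move forward 2 places in the alphabet: L, N, P, R, T → V.
Second component: each term is the sum of the two before it, so 6, 2, 8, 10, 18 → 28.
For the third component, +5 each step: 12, 17, 22, 27, 32 → 37.
Combining the parts gives V-28-37.

V-28-37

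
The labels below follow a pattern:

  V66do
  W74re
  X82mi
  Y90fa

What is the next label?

Letter: letters move forward 1 place in the alphabet, so V, W, X, Y → Z.
Second component — +8 each step: 66, 74, 82, 90 → 98.
For the note, runs through the solfège scale do→ti: do, re, mi, fa → sol.
So the next label is Z98sol.

Z98sol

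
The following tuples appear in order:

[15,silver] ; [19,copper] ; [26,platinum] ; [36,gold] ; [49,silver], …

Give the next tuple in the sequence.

[65,copper]

First value goes 15, 19, 26, 36, 49 → 65 (differences are 4, 7, 10, … (increasing by 3 each time)).
Metal goes silver, copper, platinum, gold, silver → copper (repeats silver → copper → platinum → gold).
So the next tuple is [65,copper].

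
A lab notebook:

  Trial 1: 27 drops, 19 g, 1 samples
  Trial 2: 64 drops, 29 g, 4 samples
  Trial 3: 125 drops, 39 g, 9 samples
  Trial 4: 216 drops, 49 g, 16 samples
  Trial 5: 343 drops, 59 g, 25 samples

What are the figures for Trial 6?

512 drops, 69 g, 36 samples

For the drops, perfect cubes: 3³, 4³, 5³, …: 27, 64, 125, 216, 343 → 512.
G goes 19, 29, 39, 49, 59 → 69 (+10 each step).
Samples: 1, 4, 9, 16, 25 → 36 (perfect squares: 1², 2², 3², …).
Combining the parts gives 512 drops, 69 g, 36 samples.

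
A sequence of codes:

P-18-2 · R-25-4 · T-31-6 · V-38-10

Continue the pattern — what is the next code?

Letter: letters move forward 2 places in the alphabet; P, R, T, V → X.
For the second component, alternating steps +7, +6, +7, +6, …: 18, 25, 31, 38 → 44.
Third component: each term is the sum of the two before it, so 2, 4, 6, 10 → 16.
So the next code is X-44-16.

X-44-16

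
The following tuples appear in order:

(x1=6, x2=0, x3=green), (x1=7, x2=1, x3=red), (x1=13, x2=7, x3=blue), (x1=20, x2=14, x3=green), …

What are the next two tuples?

(x1=33, x2=27, x3=red), (x1=53, x2=47, x3=blue)

For the x1, each term is the sum of the two before it: 6, 7, 13, 20 → 33 → 53.
X2 — always 6 less than the x1: 0, 1, 7, 14 → 27 → 47.
For the x3, repeats green → red → blue: green, red, blue, green → red → blue.
Putting the parts together: (x1=33, x2=27, x3=red) and then (x1=53, x2=47, x3=blue).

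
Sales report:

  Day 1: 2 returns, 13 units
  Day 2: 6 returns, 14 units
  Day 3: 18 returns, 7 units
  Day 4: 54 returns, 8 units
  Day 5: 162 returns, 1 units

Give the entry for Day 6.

For the returns, ×3 each step: 2, 6, 18, 54, 162 → 486.
Units: alternating steps +1, −7, +1, −7, …, so 13, 14, 7, 8, 1 → 2.
Putting it together: 486 returns, 2 units.

486 returns, 2 units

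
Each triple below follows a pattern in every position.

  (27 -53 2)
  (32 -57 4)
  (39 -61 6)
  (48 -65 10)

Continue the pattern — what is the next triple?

(59 -69 16)

For the first entry, differences are 5, 7, 9, … (increasing by 2 each time): 27, 32, 39, 48 → 59.
Second entry: −4 each step; -53, -57, -61, -65 → -69.
For the third entry, each term is the sum of the two before it: 2, 4, 6, 10 → 16.
So the next triple is (59 -69 16).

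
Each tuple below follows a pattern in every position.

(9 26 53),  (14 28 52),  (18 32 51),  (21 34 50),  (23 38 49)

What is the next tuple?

First coordinate: differences are 5, 4, 3, … (decreasing by 1 each time), so 9, 14, 18, 21, 23 → 24.
Second coordinate — alternating steps +2, +4, +2, +4, …: 26, 28, 32, 34, 38 → 40.
Third coordinate: −1 each step; 53, 52, 51, 50, 49 → 48.
Putting it together: (24 40 48).

(24 40 48)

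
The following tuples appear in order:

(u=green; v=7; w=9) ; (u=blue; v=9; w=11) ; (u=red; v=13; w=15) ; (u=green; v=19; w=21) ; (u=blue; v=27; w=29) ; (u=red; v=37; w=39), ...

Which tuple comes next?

(u=green; v=49; w=51)

U: repeats green → blue → red; green, blue, red, green, blue, red → green.
V goes 7, 9, 13, 19, 27, 37 → 49 (differences are 2, 4, 6, … (increasing by 2 each time)).
W: always 2 more than the v, so 9, 11, 15, 21, 29, 39 → 51.
Putting it together: (u=green; v=49; w=51).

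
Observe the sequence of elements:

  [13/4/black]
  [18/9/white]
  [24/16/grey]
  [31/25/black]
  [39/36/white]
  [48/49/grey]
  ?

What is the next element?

First value: differences are 5, 6, 7, … (increasing by 1 each time), so 13, 18, 24, 31, 39, 48 → 58.
Second value — perfect squares: 2², 3², 4², …: 4, 9, 16, 25, 36, 49 → 64.
Shade: repeats black → white → grey; black, white, grey, black, white, grey → black.
So the next element is [58/64/black].

[58/64/black]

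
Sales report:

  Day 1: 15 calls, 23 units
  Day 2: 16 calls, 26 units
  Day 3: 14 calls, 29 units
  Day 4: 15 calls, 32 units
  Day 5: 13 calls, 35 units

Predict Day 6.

14 calls, 38 units

For the calls, alternating steps +1, −2, +1, −2, …: 15, 16, 14, 15, 13 → 14.
Units goes 23, 26, 29, 32, 35 → 38 (+3 each step).
Putting it together: 14 calls, 38 units.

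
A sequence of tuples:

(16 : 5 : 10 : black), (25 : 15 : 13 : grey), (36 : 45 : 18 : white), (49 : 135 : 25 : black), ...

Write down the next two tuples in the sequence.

First slot: perfect squares: 4², 5², 6², …; 16, 25, 36, 49 → 64 → 81.
Second slot: ×3 each step; 5, 15, 45, 135 → 405 → 1215.
For the third slot, differences are 3, 5, 7, … (increasing by 2 each time): 10, 13, 18, 25 → 34 → 45.
Shade: black, grey, white, black → grey → white (repeats black → grey → white).
So the next two tuples are (64 : 405 : 34 : grey) and (81 : 1215 : 45 : white).

(64 : 405 : 34 : grey), (81 : 1215 : 45 : white)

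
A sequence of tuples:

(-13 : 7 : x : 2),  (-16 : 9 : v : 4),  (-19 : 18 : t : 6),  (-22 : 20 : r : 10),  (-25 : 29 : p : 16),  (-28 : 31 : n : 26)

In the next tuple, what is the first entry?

-31

For the first entry, −3 each step: -13, -16, -19, -22, -25, -28 → -31.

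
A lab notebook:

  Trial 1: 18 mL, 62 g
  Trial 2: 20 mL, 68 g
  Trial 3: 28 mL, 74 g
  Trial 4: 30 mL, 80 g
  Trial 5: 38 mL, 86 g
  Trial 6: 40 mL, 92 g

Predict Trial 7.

ML goes 18, 20, 28, 30, 38, 40 → 48 (alternating steps +2, +8, +2, +8, …).
G: 62, 68, 74, 80, 86, 92 → 98 (+6 each step).
Putting it together: 48 mL, 98 g.

48 mL, 98 g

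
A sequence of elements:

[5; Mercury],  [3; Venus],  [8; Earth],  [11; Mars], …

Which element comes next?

[19; Jupiter]

First value: each term is the sum of the two before it; 5, 3, 8, 11 → 19.
For the planet, runs through the planets Mercury→Neptune: Mercury, Venus, Earth, Mars → Jupiter.
Putting it together: [19; Jupiter].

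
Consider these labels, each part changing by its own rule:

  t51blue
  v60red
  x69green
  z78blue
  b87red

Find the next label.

Letter: letters move forward 2 places in the alphabet, wrapping Z→A, so t, v, x, z, b → d.
Second component: +9 each step; 51, 60, 69, 78, 87 → 96.
Colour: repeats blue → red → green; blue, red, green, blue, red → green.
Putting it together: d96green.

d96green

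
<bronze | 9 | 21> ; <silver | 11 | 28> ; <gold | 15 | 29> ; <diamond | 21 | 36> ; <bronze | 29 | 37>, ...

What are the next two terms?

Rank: repeats bronze → silver → gold → diamond; bronze, silver, gold, diamond, bronze → silver → gold.
Second part: 9, 11, 15, 21, 29 → 39 → 51 (differences are 2, 4, 6, … (increasing by 2 each time)).
Third part — alternating steps +7, +1, +7, +1, …: 21, 28, 29, 36, 37 → 44 → 45.
So the next two terms are <silver | 39 | 44> and <gold | 51 | 45>.

<silver | 39 | 44>, <gold | 51 | 45>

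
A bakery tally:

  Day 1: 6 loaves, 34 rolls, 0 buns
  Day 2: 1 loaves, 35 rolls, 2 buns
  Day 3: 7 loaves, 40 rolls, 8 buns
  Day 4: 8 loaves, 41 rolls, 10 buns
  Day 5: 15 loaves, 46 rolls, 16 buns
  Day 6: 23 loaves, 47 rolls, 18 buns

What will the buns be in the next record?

24

Loaves: 6, 1, 7, 8, 15, 23 → 38 (each term is the sum of the two before it).
Rolls: alternating steps +1, +5, +1, +5, …; 34, 35, 40, 41, 46, 47 → 52.
For the buns, alternating steps +2, +6, +2, +6, …: 0, 2, 8, 10, 16, 18 → 24.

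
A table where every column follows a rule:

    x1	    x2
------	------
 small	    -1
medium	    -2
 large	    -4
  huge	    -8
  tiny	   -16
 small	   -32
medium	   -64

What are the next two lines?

large  -128; huge  -256

Column x1: small, medium, large, huge, tiny, small, medium → large → huge (repeats small → medium → large → huge → tiny).
Column x2 goes -1, -2, -4, -8, -16, -32, -64 → -128 → -256 (×2 each step).
So the next two lines are large  -128 and huge  -256.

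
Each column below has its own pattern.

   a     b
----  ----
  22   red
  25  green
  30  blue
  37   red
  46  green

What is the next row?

57  blue

Column a: differences are 3, 5, 7, … (increasing by 2 each time); 22, 25, 30, 37, 46 → 57.
Column b: repeats red → green → blue, so red, green, blue, red, green → blue.
So the next row is 57  blue.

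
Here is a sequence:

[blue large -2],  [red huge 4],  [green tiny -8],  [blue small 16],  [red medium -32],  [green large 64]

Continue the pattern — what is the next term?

[blue huge -128]

Colour: blue, red, green, blue, red, green → blue (repeats blue → red → green).
Size: repeats large → huge → tiny → small → medium; large, huge, tiny, small, medium, large → huge.
For the third part, ×(-2) each step: -2, 4, -8, 16, -32, 64 → -128.
So the next term is [blue huge -128].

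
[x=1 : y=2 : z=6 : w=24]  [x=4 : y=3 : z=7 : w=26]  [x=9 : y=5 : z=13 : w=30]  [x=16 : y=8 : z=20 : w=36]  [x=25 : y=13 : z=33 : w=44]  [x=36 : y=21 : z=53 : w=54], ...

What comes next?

[x=49 : y=34 : z=86 : w=66]

X: 1, 4, 9, 16, 25, 36 → 49 (perfect squares: 1², 2², 3², …).
For the y, each term is the sum of the two before it: 2, 3, 5, 8, 13, 21 → 34.
Z: each term is the sum of the two before it; 6, 7, 13, 20, 33, 53 → 86.
For the w, differences are 2, 4, 6, … (increasing by 2 each time): 24, 26, 30, 36, 44, 54 → 66.
Putting it together: [x=49 : y=34 : z=86 : w=66].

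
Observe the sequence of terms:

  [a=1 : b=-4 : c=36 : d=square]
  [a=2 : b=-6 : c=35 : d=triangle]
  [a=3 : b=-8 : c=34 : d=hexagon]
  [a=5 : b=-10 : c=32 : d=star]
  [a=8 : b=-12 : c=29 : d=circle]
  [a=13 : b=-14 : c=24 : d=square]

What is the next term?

For the a, each term is the sum of the two before it: 1, 2, 3, 5, 8, 13 → 21.
B: -4, -6, -8, -10, -12, -14 → -16 (−2 each step).
C: together with the a always sums to 37, so 36, 35, 34, 32, 29, 24 → 16.
D: square, triangle, hexagon, star, circle, square → triangle (repeats square → triangle → hexagon → star → circle).
Putting it together: [a=21 : b=-16 : c=16 : d=triangle].

[a=21 : b=-16 : c=16 : d=triangle]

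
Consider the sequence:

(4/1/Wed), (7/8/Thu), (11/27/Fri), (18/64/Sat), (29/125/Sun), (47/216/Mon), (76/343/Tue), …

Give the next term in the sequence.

(123/512/Wed)

First component: 4, 7, 11, 18, 29, 47, 76 → 123 (each term is the sum of the two before it).
Second component — perfect cubes: 1³, 2³, 3³, …: 1, 8, 27, 64, 125, 216, 343 → 512.
For the day, runs through the weekdays Mon→Sun: Wed, Thu, Fri, Sat, Sun, Mon, Tue → Wed.
Combining the parts gives (123/512/Wed).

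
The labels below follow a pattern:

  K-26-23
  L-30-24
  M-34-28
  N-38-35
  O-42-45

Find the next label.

P-46-58

For the letter, letters move forward 1 place in the alphabet: K, L, M, N, O → P.
Second component: +4 each step; 26, 30, 34, 38, 42 → 46.
Third component — differences are 1, 4, 7, … (increasing by 3 each time): 23, 24, 28, 35, 45 → 58.
So the next label is P-46-58.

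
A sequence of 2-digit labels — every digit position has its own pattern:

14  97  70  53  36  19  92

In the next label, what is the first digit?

7

First digit goes 1, 9, 7, 5, 3, 1, 9 → 7 (−2 each step, mod 10).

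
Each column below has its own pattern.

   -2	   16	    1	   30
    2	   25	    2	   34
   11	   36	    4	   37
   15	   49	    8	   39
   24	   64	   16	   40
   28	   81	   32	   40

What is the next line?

First component: -2, 2, 11, 15, 24, 28 → 37 (alternating steps +4, +9, +4, +9, …).
Second component: 16, 25, 36, 49, 64, 81 → 100 (perfect squares: 4², 5², 6², …).
Third component: ×2 each step, so 1, 2, 4, 8, 16, 32 → 64.
Fourth component goes 30, 34, 37, 39, 40, 40 → 39 (differences are 4, 3, 2, … (decreasing by 1 each time)).
Putting it together: 37  100  64  39.

37  100  64  39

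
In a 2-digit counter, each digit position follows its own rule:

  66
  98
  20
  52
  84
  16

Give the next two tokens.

48 then 70

First digit: 6, 9, 2, 5, 8, 1 → 4 → 7 (+3 each step, mod 10).
Second digit goes 6, 8, 0, 2, 4, 6 → 8 → 0 (+2 each step, mod 10).
Putting the parts together: 48 and then 70.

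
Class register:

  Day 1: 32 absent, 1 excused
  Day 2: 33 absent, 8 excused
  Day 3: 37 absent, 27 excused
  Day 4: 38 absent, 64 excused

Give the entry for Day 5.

For the absent, alternating steps +1, +4, +1, +4, …: 32, 33, 37, 38 → 42.
Excused goes 1, 8, 27, 64 → 125 (perfect cubes: 1³, 2³, 3³, …).
Combining the parts gives 42 absent, 125 excused.

42 absent, 125 excused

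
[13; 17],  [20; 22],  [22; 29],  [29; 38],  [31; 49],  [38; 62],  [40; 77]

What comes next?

[47; 94]

First value: 13, 20, 22, 29, 31, 38, 40 → 47 (alternating steps +7, +2, +7, +2, …).
Second value — differences are 5, 7, 9, … (increasing by 2 each time): 17, 22, 29, 38, 49, 62, 77 → 94.
Combining the parts gives [47; 94].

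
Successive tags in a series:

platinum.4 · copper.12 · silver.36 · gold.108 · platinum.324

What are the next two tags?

Metal: repeats platinum → copper → silver → gold; platinum, copper, silver, gold, platinum → copper → silver.
Second component: 4, 12, 36, 108, 324 → 972 → 2916 (×3 each step).
So the next two tags are copper.972 and silver.2916.

copper.972 then silver.2916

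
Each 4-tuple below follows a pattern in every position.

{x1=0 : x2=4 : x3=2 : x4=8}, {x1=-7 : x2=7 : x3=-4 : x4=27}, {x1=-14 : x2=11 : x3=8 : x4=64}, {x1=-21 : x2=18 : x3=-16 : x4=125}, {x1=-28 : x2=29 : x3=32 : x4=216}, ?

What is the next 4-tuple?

{x1=-35 : x2=47 : x3=-64 : x4=343}

X1: −7 each step; 0, -7, -14, -21, -28 → -35.
X2: each term is the sum of the two before it; 4, 7, 11, 18, 29 → 47.
X3 goes 2, -4, 8, -16, 32 → -64 (×(-2) each step).
X4: perfect cubes: 2³, 3³, 4³, …; 8, 27, 64, 125, 216 → 343.
Putting it together: {x1=-35 : x2=47 : x3=-64 : x4=343}.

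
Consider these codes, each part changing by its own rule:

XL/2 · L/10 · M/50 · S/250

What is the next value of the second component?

1250

For the second component, ×5 each step: 2, 10, 50, 250 → 1250.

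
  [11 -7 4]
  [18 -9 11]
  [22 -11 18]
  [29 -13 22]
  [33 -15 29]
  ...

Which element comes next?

First component: alternating steps +7, +4, +7, +4, …; 11, 18, 22, 29, 33 → 40.
Second component goes -7, -9, -11, -13, -15 → -17 (−2 each step).
Third component: always the previous value of the first component; 4, 11, 18, 22, 29 → 33.
So the next element is [40 -17 33].

[40 -17 33]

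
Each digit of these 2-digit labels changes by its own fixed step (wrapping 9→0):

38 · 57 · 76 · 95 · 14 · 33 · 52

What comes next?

71

First digit goes 3, 5, 7, 9, 1, 3, 5 → 7 (+2 each step, mod 10).
Second digit — −1 each step, mod 10: 8, 7, 6, 5, 4, 3, 2 → 1.
Combining the parts gives 71.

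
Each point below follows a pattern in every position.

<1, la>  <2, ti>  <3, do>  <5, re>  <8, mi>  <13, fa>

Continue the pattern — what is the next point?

<21, sol>

First slot: each term is the sum of the two before it; 1, 2, 3, 5, 8, 13 → 21.
Note — runs through the solfège scale do→ti: la, ti, do, re, mi, fa → sol.
So the next point is <21, sol>.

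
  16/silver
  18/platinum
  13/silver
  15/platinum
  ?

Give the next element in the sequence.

10/silver

First entry: alternating steps +2, −5, +2, −5, …, so 16, 18, 13, 15 → 10.
Metal — alternates silver ↔ platinum: silver, platinum, silver, platinum → silver.
Putting it together: 10/silver.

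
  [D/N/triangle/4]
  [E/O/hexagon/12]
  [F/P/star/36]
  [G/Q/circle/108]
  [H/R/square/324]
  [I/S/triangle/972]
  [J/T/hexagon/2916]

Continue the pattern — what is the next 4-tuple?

[K/U/star/8748]

First letter: D, E, F, G, H, I, J → K (letters move forward 1 place in the alphabet).
Second letter: letters move forward 1 place in the alphabet; N, O, P, Q, R, S, T → U.
Shape: triangle, hexagon, star, circle, square, triangle, hexagon → star (repeats triangle → hexagon → star → circle → square).
Fourth entry: ×3 each step; 4, 12, 36, 108, 324, 972, 2916 → 8748.
Putting it together: [K/U/star/8748].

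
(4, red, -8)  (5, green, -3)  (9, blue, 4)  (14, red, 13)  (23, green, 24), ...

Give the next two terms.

(37, blue, 37), (60, red, 52)

First part: each term is the sum of the two before it, so 4, 5, 9, 14, 23 → 37 → 60.
Colour: red, green, blue, red, green → blue → red (repeats red → green → blue).
Third part: differences are 5, 7, 9, … (increasing by 2 each time), so -8, -3, 4, 13, 24 → 37 → 52.
Putting the parts together: (37, blue, 37) and then (60, red, 52).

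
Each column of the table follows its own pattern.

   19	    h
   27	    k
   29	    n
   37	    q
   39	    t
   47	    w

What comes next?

49  z

First component: alternating steps +8, +2, +8, +2, …; 19, 27, 29, 37, 39, 47 → 49.
Letter: letters move forward 3 places in the alphabet, so h, k, n, q, t, w → z.
Putting it together: 49  z.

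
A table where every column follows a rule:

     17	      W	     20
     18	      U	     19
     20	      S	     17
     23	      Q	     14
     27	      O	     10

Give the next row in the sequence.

32  M  5

First component — differences are 1, 2, 3, … (increasing by 1 each time): 17, 18, 20, 23, 27 → 32.
Letter: W, U, S, Q, O → M (letters move back 2 places in the alphabet).
Third component: together with the first component always sums to 37, so 20, 19, 17, 14, 10 → 5.
So the next row is 32  M  5.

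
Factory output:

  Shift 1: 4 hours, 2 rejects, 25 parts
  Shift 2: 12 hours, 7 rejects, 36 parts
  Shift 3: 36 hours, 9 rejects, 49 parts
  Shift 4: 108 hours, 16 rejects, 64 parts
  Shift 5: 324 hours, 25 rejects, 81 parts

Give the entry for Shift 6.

972 hours, 41 rejects, 100 parts

Hours: 4, 12, 36, 108, 324 → 972 (×3 each step).
Rejects: each term is the sum of the two before it; 2, 7, 9, 16, 25 → 41.
Parts goes 25, 36, 49, 64, 81 → 100 (perfect squares: 5², 6², 7², …).
Combining the parts gives 972 hours, 41 rejects, 100 parts.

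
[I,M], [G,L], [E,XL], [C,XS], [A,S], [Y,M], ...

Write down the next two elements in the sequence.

For the letter, letters move back 2 places in the alphabet, wrapping A→Z: I, G, E, C, A, Y → W → U.
For the size, repeats M → L → XL → XS → S: M, L, XL, XS, S, M → L → XL.
So the next two elements are [W,L] and [U,XL].

[W,L], [U,XL]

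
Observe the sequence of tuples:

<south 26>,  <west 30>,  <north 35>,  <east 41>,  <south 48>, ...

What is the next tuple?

For the direction, repeats south → west → north → east: south, west, north, east, south → west.
Second entry: 26, 30, 35, 41, 48 → 56 (differences are 4, 5, 6, … (increasing by 1 each time)).
Combining the parts gives <west 56>.

<west 56>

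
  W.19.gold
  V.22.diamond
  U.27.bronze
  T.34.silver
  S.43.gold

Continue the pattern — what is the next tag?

Letter: letters move back 1 place in the alphabet; W, V, U, T, S → R.
Second component: differences are 3, 5, 7, … (increasing by 2 each time); 19, 22, 27, 34, 43 → 54.
Rank: repeats gold → diamond → bronze → silver, so gold, diamond, bronze, silver, gold → diamond.
Combining the parts gives R.54.diamond.

R.54.diamond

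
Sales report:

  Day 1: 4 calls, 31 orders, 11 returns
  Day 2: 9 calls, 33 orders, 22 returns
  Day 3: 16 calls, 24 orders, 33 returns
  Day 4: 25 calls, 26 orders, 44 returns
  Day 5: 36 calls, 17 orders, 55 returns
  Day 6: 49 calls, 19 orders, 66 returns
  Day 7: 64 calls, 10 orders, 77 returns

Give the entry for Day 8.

81 calls, 12 orders, 88 returns

Calls: perfect squares: 2², 3², 4², …, so 4, 9, 16, 25, 36, 49, 64 → 81.
Orders — alternating steps +2, −9, +2, −9, …: 31, 33, 24, 26, 17, 19, 10 → 12.
Returns: +11 each step; 11, 22, 33, 44, 55, 66, 77 → 88.
Putting it together: 81 calls, 12 orders, 88 returns.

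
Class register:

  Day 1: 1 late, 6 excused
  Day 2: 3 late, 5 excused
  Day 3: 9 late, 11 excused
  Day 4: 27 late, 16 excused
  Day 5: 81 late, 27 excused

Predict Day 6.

243 late, 43 excused

Late goes 1, 3, 9, 27, 81 → 243 (×3 each step).
Excused: each term is the sum of the two before it; 6, 5, 11, 16, 27 → 43.
So the next record is 243 late, 43 excused.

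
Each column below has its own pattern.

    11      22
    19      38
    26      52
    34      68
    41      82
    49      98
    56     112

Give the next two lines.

64  128; 71  142

First component: 11, 19, 26, 34, 41, 49, 56 → 64 → 71 (alternating steps +8, +7, +8, +7, …).
Second component goes 22, 38, 52, 68, 82, 98, 112 → 128 → 142 (always 2 × the first component).
So the next two lines are 64  128 and 71  142.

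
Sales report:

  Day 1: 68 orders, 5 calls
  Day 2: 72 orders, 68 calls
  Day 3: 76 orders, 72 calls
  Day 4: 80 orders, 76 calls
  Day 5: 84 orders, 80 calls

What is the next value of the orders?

88

Orders: +4 each step; 68, 72, 76, 80, 84 → 88.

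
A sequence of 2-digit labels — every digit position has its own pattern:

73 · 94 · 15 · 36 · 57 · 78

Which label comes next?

99

For the first digit, +2 each step, mod 10: 7, 9, 1, 3, 5, 7 → 9.
Second digit: +1 each step, mod 10, so 3, 4, 5, 6, 7, 8 → 9.
Putting it together: 99.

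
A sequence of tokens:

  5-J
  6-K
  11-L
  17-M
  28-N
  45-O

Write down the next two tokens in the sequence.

First component — each term is the sum of the two before it: 5, 6, 11, 17, 28, 45 → 73 → 118.
Letter: letters move forward 1 place in the alphabet; J, K, L, M, N, O → P → Q.
So the next two tokens are 73-P and 118-Q.

73-P then 118-Q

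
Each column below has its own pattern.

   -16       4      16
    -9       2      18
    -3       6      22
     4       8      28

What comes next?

First component goes -16, -9, -3, 4 → 10 (alternating steps +7, +6, +7, +6, …).
Second component — each term is the sum of the two before it: 4, 2, 6, 8 → 14.
Third component: differences are 2, 4, 6, … (increasing by 2 each time); 16, 18, 22, 28 → 36.
Putting it together: 10  14  36.

10  14  36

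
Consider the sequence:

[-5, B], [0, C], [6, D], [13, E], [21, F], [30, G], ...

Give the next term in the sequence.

First coordinate: -5, 0, 6, 13, 21, 30 → 40 (differences are 5, 6, 7, … (increasing by 1 each time)).
Letter: B, C, D, E, F, G → H (letters move forward 1 place in the alphabet).
Putting it together: [40, H].

[40, H]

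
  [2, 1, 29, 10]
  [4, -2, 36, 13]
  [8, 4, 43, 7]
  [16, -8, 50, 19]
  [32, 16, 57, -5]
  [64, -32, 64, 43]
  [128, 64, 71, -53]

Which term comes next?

First component: 2, 4, 8, 16, 32, 64, 128 → 256 (×2 each step).
Second component: ×(-2) each step, so 1, -2, 4, -8, 16, -32, 64 → -128.
Third component — +7 each step: 29, 36, 43, 50, 57, 64, 71 → 78.
For the fourth component, together with the second component always sums to 11: 10, 13, 7, 19, -5, 43, -53 → 139.
Putting it together: [256, -128, 78, 139].

[256, -128, 78, 139]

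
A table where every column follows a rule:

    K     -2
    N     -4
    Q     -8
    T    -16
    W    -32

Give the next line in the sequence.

Letter: letters move forward 3 places in the alphabet, so K, N, Q, T, W → Z.
Second component: ×2 each step; -2, -4, -8, -16, -32 → -64.
Combining the parts gives Z  -64.

Z  -64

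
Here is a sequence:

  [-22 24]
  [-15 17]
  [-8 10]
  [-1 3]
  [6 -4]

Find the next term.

[13 -11]

First value: +7 each step, so -22, -15, -8, -1, 6 → 13.
Second value: 24, 17, 10, 3, -4 → -11 (together with the first value always sums to 2).
Combining the parts gives [13 -11].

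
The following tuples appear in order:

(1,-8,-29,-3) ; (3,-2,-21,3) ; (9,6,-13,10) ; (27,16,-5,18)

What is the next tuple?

(81,28,3,27)

First entry goes 1, 3, 9, 27 → 81 (×3 each step).
Second entry: differences are 6, 8, 10, … (increasing by 2 each time); -8, -2, 6, 16 → 28.
For the third entry, +8 each step: -29, -21, -13, -5 → 3.
Fourth entry goes -3, 3, 10, 18 → 27 (differences are 6, 7, 8, … (increasing by 1 each time)).
Putting it together: (81,28,3,27).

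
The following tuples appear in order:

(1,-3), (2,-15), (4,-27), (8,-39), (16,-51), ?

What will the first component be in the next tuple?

32

First component — ×2 each step: 1, 2, 4, 8, 16 → 32.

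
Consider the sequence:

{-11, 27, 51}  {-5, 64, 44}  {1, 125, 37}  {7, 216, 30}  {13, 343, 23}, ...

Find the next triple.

{19, 512, 16}

First entry: +6 each step; -11, -5, 1, 7, 13 → 19.
Second entry: perfect cubes: 3³, 4³, 5³, …, so 27, 64, 125, 216, 343 → 512.
Third entry: −7 each step; 51, 44, 37, 30, 23 → 16.
Combining the parts gives {19, 512, 16}.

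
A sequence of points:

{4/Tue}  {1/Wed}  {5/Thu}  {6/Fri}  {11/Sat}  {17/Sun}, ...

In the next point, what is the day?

Mon

First slot: each term is the sum of the two before it, so 4, 1, 5, 6, 11, 17 → 28.
Day — runs through the weekdays Mon→Sun: Tue, Wed, Thu, Fri, Sat, Sun → Mon.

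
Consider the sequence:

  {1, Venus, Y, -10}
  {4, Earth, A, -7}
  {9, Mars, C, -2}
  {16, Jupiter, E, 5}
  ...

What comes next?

{25, Saturn, G, 14}

For the first value, perfect squares: 1², 2², 3², …: 1, 4, 9, 16 → 25.
Planet: Venus, Earth, Mars, Jupiter → Saturn (runs through the planets Mercury→Neptune).
For the letter, letters move forward 2 places in the alphabet, wrapping Z→A: Y, A, C, E → G.
Fourth value: differences are 3, 5, 7, … (increasing by 2 each time); -10, -7, -2, 5 → 14.
Putting it together: {25, Saturn, G, 14}.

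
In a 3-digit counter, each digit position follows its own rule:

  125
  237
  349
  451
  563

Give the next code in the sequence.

First digit: 1, 2, 3, 4, 5 → 6 (+1 each step, mod 10).
Second digit goes 2, 3, 4, 5, 6 → 7 (+1 each step, mod 10).
Third digit: +2 each step, mod 10; 5, 7, 9, 1, 3 → 5.
Putting it together: 675.

675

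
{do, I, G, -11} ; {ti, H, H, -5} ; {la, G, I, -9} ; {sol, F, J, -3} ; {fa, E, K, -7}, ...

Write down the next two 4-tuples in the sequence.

{mi, D, L, -1}, {re, C, M, -5}

Note goes do, ti, la, sol, fa → mi → re (runs backward through the solfège scale do→ti).
First letter — letters move back 1 place in the alphabet: I, H, G, F, E → D → C.
Second letter: letters move forward 1 place in the alphabet, so G, H, I, J, K → L → M.
For the fourth coordinate, alternating steps +6, −4, +6, −4, …: -11, -5, -9, -3, -7 → -1 → -5.
So the next two 4-tuples are {mi, D, L, -1} and {re, C, M, -5}.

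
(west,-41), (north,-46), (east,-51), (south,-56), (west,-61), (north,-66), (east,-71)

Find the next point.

(south,-76)

Direction — repeats west → north → east → south: west, north, east, south, west, north, east → south.
For the second part, −5 each step: -41, -46, -51, -56, -61, -66, -71 → -76.
Putting it together: (south,-76).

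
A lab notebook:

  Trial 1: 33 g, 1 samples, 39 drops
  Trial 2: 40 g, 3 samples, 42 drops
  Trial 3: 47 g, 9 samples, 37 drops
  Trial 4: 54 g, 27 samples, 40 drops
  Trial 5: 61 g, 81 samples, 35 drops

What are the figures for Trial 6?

G: +7 each step; 33, 40, 47, 54, 61 → 68.
Samples: ×3 each step; 1, 3, 9, 27, 81 → 243.
For the drops, alternating steps +3, −5, +3, −5, …: 39, 42, 37, 40, 35 → 38.
Putting it together: 68 g, 243 samples, 38 drops.

68 g, 243 samples, 38 drops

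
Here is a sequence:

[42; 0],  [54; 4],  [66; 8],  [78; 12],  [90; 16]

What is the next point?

First slot: 42, 54, 66, 78, 90 → 102 (+12 each step).
Second slot — +4 each step: 0, 4, 8, 12, 16 → 20.
Putting it together: [102; 20].

[102; 20]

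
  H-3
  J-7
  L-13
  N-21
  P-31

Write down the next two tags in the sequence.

R-43, T-57

Letter: H, J, L, N, P → R → T (letters move forward 2 places in the alphabet).
Second component goes 3, 7, 13, 21, 31 → 43 → 57 (differences are 4, 6, 8, … (increasing by 2 each time)).
So the next two tags are R-43 and T-57.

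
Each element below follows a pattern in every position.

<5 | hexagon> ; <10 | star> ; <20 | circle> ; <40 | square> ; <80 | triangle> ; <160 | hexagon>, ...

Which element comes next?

<320 | star>

First value: ×2 each step, so 5, 10, 20, 40, 80, 160 → 320.
Shape: hexagon, star, circle, square, triangle, hexagon → star (repeats hexagon → star → circle → square → triangle).
So the next element is <320 | star>.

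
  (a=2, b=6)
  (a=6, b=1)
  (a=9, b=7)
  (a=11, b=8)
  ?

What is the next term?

(a=12, b=15)

A: differences are 4, 3, 2, … (decreasing by 1 each time), so 2, 6, 9, 11 → 12.
B: each term is the sum of the two before it, so 6, 1, 7, 8 → 15.
So the next term is (a=12, b=15).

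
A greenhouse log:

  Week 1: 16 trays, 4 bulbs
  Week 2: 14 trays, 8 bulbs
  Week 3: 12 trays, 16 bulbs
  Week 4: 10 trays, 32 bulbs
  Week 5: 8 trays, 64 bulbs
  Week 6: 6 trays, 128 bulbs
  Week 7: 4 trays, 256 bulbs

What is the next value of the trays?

For the trays, −2 each step: 16, 14, 12, 10, 8, 6, 4 → 2.

2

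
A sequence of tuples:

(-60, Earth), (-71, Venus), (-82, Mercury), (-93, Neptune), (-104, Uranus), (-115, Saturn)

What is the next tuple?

(-126, Jupiter)

First entry: -60, -71, -82, -93, -104, -115 → -126 (−11 each step).
Planet goes Earth, Venus, Mercury, Neptune, Uranus, Saturn → Jupiter (runs backward through the planets Mercury→Neptune).
So the next tuple is (-126, Jupiter).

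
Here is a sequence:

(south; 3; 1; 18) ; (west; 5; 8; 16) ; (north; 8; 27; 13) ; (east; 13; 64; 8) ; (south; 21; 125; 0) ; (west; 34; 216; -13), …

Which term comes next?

Direction goes south, west, north, east, south, west → north (repeats south → west → north → east).
Second component: each term is the sum of the two before it; 3, 5, 8, 13, 21, 34 → 55.
Third component: perfect cubes: 1³, 2³, 3³, …, so 1, 8, 27, 64, 125, 216 → 343.
Fourth component: together with the second component always sums to 21; 18, 16, 13, 8, 0, -13 → -34.
Putting it together: (north; 55; 343; -34).

(north; 55; 343; -34)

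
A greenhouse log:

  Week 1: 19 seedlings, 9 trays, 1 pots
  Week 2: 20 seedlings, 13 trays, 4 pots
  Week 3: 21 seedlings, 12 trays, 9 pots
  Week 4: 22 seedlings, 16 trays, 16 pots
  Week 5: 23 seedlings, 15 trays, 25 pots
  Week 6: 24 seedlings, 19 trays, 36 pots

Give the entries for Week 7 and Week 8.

For the seedlings, +1 each step: 19, 20, 21, 22, 23, 24 → 25 → 26.
Trays goes 9, 13, 12, 16, 15, 19 → 18 → 22 (alternating steps +4, −1, +4, −1, …).
Pots — perfect squares: 1², 2², 3², …: 1, 4, 9, 16, 25, 36 → 49 → 64.
So the next two rows are 25 seedlings, 18 trays, 49 pots and 26 seedlings, 22 trays, 64 pots.

25 seedlings, 18 trays, 49 pots; 26 seedlings, 22 trays, 64 pots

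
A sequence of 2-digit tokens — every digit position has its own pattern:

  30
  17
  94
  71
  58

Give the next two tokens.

35, 12

First digit: 3, 1, 9, 7, 5 → 3 → 1 (−2 each step, mod 10).
Second digit goes 0, 7, 4, 1, 8 → 5 → 2 (−3 each step, mod 10).
So the next two tokens are 35 and 12.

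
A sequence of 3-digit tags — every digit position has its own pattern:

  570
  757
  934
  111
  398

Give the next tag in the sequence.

First digit: +2 each step, mod 10, so 5, 7, 9, 1, 3 → 5.
Second digit: 7, 5, 3, 1, 9 → 7 (−2 each step, mod 10).
Third digit — −3 each step, mod 10: 0, 7, 4, 1, 8 → 5.
So the next tag is 575.

575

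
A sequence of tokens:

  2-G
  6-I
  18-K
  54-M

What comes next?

First component goes 2, 6, 18, 54 → 162 (×3 each step).
Letter — letters move forward 2 places in the alphabet: G, I, K, M → O.
Combining the parts gives 162-O.

162-O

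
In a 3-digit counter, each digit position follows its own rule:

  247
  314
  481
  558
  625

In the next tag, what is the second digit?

9

First digit: 2, 3, 4, 5, 6 → 7 (+1 each step, mod 10).
For the second digit, −3 each step, mod 10: 4, 1, 8, 5, 2 → 9.
Third digit: −3 each step, mod 10; 7, 4, 1, 8, 5 → 2.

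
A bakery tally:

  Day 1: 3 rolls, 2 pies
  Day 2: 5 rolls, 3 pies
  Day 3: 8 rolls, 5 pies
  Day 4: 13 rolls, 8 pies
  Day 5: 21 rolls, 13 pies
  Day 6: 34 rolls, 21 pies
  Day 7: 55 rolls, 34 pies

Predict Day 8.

89 rolls, 55 pies

Rolls goes 3, 5, 8, 13, 21, 34, 55 → 89 (each term is the sum of the two before it).
Pies: each term is the sum of the two before it; 2, 3, 5, 8, 13, 21, 34 → 55.
Putting it together: 89 rolls, 55 pies.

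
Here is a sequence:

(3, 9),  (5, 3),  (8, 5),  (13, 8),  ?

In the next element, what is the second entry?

First entry — each term is the sum of the two before it: 3, 5, 8, 13 → 21.
For the second entry, always the previous value of the first entry: 9, 3, 5, 8 → 13.

13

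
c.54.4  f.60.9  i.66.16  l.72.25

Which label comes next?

Letter — letters move forward 3 places in the alphabet: c, f, i, l → o.
For the second component, +6 each step: 54, 60, 66, 72 → 78.
Third component — perfect squares: 2², 3², 4², …: 4, 9, 16, 25 → 36.
Combining the parts gives o.78.36.

o.78.36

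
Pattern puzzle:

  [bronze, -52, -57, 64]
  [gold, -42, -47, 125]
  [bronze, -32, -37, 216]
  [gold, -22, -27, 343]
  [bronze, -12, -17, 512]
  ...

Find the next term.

[gold, -2, -7, 729]

Rank — alternates bronze ↔ gold: bronze, gold, bronze, gold, bronze → gold.
For the second value, +10 each step: -52, -42, -32, -22, -12 → -2.
For the third value, +10 each step: -57, -47, -37, -27, -17 → -7.
For the fourth value, perfect cubes: 4³, 5³, 6³, …: 64, 125, 216, 343, 512 → 729.
Putting it together: [gold, -2, -7, 729].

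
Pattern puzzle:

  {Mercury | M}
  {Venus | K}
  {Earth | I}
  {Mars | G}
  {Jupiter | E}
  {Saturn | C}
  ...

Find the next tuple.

{Uranus | A}

Planet: runs through the planets Mercury→Neptune; Mercury, Venus, Earth, Mars, Jupiter, Saturn → Uranus.
Letter: letters move back 2 places in the alphabet, so M, K, I, G, E, C → A.
Putting it together: {Uranus | A}.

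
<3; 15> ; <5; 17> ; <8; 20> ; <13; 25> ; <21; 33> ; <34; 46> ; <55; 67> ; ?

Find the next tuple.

For the first value, each term is the sum of the two before it: 3, 5, 8, 13, 21, 34, 55 → 89.
Second value: 15, 17, 20, 25, 33, 46, 67 → 101 (always 12 more than the first value).
So the next tuple is <89; 101>.

<89; 101>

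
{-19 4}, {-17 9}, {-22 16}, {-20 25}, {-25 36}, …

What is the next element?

{-23 49}

For the first component, alternating steps +2, −5, +2, −5, …: -19, -17, -22, -20, -25 → -23.
Second component: perfect squares: 2², 3², 4², …; 4, 9, 16, 25, 36 → 49.
So the next element is {-23 49}.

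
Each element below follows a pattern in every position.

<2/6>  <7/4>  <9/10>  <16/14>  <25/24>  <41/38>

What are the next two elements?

<66/62>, <107/100>

For the first slot, each term is the sum of the two before it: 2, 7, 9, 16, 25, 41 → 66 → 107.
Second slot — each term is the sum of the two before it: 6, 4, 10, 14, 24, 38 → 62 → 100.
So the next two elements are <66/62> and <107/100>.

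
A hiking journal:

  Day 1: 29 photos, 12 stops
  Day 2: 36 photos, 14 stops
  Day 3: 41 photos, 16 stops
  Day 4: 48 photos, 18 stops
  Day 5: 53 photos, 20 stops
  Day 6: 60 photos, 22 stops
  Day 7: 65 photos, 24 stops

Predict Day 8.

Photos: 29, 36, 41, 48, 53, 60, 65 → 72 (alternating steps +7, +5, +7, +5, …).
Stops: 12, 14, 16, 18, 20, 22, 24 → 26 (+2 each step).
Putting it together: 72 photos, 26 stops.

72 photos, 26 stops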